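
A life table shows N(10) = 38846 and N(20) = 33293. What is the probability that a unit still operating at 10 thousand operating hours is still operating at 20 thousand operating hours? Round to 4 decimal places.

0.8571

The conditional survival probability is N(20)/N(10) = 33293/38846 = 0.857051.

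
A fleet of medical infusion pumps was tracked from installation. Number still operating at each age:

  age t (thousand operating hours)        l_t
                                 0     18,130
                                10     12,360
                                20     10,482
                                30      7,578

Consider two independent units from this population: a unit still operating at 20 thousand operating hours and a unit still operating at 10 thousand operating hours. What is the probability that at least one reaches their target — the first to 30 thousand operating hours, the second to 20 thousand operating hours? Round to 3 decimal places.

0.958

p₁ = l_30/l_20 = 7,578/10,482 = 0.722954; p₂ = l_20/l_10 = 10,482/12,360 = 0.848058.
P(at least one) = 1 − (1−p₁)(1−p₂) = 1 − 0.277046 × 0.151942 = 0.957905.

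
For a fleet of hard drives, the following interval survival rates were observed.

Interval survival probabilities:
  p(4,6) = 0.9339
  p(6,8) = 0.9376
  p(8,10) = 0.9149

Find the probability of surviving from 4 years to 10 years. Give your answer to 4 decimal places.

0.8011

P(survive 4→10) = 0.9339 × 0.9376 × 0.9149.
= 0.801109.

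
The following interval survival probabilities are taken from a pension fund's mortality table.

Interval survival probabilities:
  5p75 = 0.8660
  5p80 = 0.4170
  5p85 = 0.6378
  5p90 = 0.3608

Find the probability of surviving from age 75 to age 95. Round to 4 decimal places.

Chaining the interval survival probabilities: 0.8660 × 0.4170 × 0.6378 × 0.3608.
= 0.083101.

0.0831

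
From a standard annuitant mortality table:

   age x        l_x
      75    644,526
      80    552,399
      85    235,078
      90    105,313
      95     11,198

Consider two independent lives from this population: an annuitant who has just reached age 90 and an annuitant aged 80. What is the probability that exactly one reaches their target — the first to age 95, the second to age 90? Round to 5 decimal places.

p₁ = l_95/l_90 = 11,198/105,313 = 0.106331; p₂ = l_90/l_80 = 105,313/552,399 = 0.190647.
P(exactly one) = p₁(1−p₂) + (1−p₁)p₂ = 0.086059 + 0.170375 = 0.256435.

0.25643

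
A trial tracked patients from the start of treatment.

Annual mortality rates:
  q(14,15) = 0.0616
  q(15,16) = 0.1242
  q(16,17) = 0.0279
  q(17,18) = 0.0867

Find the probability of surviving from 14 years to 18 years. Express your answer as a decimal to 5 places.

P(survive 14→18) = (1 − 0.0616) × (1 − 0.1242) × (1 − 0.0279) × (1 − 0.0867).
= 0.9384 × 0.8758 × 0.9721 × 0.9133 = 0.729655.

0.72965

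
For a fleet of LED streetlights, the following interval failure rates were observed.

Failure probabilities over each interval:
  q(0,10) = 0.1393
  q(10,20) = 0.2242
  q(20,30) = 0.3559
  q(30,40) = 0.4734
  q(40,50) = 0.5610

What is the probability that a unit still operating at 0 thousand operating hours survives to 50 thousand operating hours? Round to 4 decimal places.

P(survive 0→50) = (1 − 0.1393) × (1 − 0.2242) × (1 − 0.3559) × (1 − 0.4734) × (1 − 0.5610).
= 0.8607 × 0.7758 × 0.6441 × 0.5266 × 0.4390 = 0.099426.

0.0994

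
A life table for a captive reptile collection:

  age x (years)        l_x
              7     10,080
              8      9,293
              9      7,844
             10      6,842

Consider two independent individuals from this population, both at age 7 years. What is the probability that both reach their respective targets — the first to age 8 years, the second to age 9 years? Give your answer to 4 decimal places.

0.7174

p₁ = l_8/l_7 = 9,293/10,080 = 0.921925; p₂ = l_9/l_7 = 7,844/10,080 = 0.778175.
P(both) = p₁ × p₂ = 0.921925 × 0.778175 = 0.717419.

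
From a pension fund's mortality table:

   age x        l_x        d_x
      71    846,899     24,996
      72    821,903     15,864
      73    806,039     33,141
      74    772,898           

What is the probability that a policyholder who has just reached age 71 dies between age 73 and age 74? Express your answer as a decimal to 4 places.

0.0391

This is the probability of reaching 73 but not 74, conditional on being alive at 71: (l_73 − l_74) / l_71.
= (806,039 − 772,898) / 846,899 = 33,141 / 846,899 = 0.039132.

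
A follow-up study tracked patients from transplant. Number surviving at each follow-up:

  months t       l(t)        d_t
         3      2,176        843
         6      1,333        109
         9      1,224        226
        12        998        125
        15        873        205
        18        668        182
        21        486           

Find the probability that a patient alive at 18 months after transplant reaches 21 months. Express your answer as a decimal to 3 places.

The conditional survival probability is l(21)/l(18) = 486/668 = 0.727545.

0.728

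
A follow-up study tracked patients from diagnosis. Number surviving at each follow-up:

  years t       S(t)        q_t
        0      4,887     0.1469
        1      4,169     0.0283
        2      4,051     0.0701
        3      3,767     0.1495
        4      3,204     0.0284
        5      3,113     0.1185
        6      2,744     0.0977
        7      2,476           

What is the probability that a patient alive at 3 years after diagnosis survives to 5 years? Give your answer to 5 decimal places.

0.82639

The conditional survival probability is S(5)/S(3) = 3,113/3,767 = 0.826387.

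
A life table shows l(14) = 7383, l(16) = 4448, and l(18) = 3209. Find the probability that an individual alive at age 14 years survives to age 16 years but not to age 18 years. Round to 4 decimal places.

0.1678

This is the probability of reaching 16 but not 18, conditional on being alive at 14: (l(16) − l(18)) / l(14).
= (4448 − 3209) / 7383 = 1239 / 7383 = 0.167818.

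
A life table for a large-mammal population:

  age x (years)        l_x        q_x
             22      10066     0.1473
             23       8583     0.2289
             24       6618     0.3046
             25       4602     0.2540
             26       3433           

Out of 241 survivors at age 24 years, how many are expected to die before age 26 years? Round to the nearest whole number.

The relevant probability is 1 − 3433/6618 = 0.481263.
Expected number = 241 × 0.481263 = 116.

116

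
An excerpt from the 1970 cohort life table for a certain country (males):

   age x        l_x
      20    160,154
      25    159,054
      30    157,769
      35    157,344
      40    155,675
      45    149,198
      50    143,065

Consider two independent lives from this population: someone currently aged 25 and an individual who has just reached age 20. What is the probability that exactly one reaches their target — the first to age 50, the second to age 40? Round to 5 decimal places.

p₁ = l_50/l_25 = 143,065/159,054 = 0.899474; p₂ = l_40/l_20 = 155,675/160,154 = 0.972033.
P(exactly one) = p₁(1−p₂) + (1−p₁)p₂ = 0.025156 + 0.097715 = 0.122870.

0.12287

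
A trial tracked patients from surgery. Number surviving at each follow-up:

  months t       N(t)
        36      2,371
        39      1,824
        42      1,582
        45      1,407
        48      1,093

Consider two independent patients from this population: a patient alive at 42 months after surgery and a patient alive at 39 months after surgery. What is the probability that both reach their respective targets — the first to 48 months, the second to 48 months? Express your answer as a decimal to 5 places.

p₁ = N(48)/N(42) = 1,093/1,582 = 0.690898; p₂ = N(48)/N(39) = 1,093/1,824 = 0.599232.
P(both) = p₁ × p₂ = 0.690898 × 0.599232 = 0.414008.

0.41401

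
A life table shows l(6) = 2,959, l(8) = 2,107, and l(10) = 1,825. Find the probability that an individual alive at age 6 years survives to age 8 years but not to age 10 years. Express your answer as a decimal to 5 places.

This is the probability of reaching 8 but not 10, conditional on being alive at 6: (l(8) − l(10)) / l(6).
= (2,107 − 1,825) / 2,959 = 282 / 2,959 = 0.095302.

0.09530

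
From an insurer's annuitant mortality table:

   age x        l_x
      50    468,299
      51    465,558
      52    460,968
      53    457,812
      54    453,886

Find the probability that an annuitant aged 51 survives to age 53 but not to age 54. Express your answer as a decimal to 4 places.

0.0084

This is the probability of reaching 53 but not 54, conditional on being alive at 51: (l_53 − l_54) / l_51.
= (457,812 − 453,886) / 465,558 = 3,926 / 465,558 = 0.008433.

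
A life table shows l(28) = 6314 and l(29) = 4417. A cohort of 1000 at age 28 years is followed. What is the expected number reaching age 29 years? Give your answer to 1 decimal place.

The relevant probability is 4417/6314 = 0.699557.
Expected number = 1000 × 0.699557 = 699.6.

699.6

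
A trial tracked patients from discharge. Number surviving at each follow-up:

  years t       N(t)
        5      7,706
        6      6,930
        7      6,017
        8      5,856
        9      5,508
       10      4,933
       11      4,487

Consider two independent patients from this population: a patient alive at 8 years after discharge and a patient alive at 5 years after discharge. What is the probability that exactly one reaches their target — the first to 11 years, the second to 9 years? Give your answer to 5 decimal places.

0.38565

p₁ = N(11)/N(8) = 4,487/5,856 = 0.766223; p₂ = N(9)/N(5) = 5,508/7,706 = 0.714768.
P(exactly one) = p₁(1−p₂) + (1−p₁)p₂ = 0.218551 + 0.167096 = 0.385648.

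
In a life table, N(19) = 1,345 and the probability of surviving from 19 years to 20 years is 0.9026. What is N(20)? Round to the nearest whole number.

N(20) = N(19) × p = 1,345 × 0.9026 = 1214.

1214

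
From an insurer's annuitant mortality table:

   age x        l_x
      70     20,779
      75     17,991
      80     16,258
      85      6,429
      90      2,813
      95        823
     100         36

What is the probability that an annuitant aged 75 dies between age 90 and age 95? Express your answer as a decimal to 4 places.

0.1106

This is the probability of reaching 90 but not 95, conditional on being alive at 75: (l_90 − l_95) / l_75.
= (2,813 − 823) / 17,991 = 1,990 / 17,991 = 0.110611.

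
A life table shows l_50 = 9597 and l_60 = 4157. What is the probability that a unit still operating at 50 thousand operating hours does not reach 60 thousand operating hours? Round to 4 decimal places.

0.5668

P(fail before 60 | operational at 50) = 1 − l_60/l_50 = 1 − 4157/9597 = (5440)/9597 = 0.566844.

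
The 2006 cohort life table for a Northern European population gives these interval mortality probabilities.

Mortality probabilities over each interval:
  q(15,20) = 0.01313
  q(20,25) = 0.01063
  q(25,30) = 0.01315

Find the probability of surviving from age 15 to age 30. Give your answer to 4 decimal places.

Survival from 15 to 30 is the product of surviving each interval: (1 − 0.01313) × (1 − 0.01063) × (1 − 0.01315).
= 0.98687 × 0.98937 × 0.98685 = 0.963540.

0.9635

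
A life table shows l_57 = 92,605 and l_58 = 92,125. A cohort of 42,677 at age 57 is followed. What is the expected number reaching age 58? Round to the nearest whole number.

The relevant probability is 92,125/92,605 = 0.994817.
Expected number = 42,677 × 0.994817 = 42456.

42456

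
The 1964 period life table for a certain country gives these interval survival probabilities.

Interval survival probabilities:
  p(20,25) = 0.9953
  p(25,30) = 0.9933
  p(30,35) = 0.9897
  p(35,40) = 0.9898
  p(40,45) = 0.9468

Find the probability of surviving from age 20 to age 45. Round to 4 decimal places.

Chaining the interval survival probabilities: 0.9953 × 0.9933 × 0.9897 × 0.9898 × 0.9468.
= 0.916946.

0.9169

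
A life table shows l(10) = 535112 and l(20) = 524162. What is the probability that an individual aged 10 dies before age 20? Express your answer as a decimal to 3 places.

0.020

P(die before 20 | alive at 10) = 1 − l(20)/l(10) = 1 − 524162/535112 = (10950)/535112 = 0.020463.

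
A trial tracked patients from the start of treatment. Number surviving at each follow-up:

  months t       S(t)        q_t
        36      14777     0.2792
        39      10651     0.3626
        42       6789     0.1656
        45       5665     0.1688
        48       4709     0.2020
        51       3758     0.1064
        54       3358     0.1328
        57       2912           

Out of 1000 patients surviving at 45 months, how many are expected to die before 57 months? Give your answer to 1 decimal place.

The relevant probability is 1 − 2912/5665 = 0.485966.
Expected number = 1000 × 0.485966 = 486.0.

486.0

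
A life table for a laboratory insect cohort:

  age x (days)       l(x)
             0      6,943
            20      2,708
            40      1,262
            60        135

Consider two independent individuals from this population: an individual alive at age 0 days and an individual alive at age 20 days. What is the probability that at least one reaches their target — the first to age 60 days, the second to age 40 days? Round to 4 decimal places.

0.4764

p₁ = l(60)/l(0) = 135/6,943 = 0.019444; p₂ = l(40)/l(20) = 1,262/2,708 = 0.466027.
P(at least one) = 1 − (1−p₁)(1−p₂) = 1 − 0.980556 × 0.533973 = 0.476410.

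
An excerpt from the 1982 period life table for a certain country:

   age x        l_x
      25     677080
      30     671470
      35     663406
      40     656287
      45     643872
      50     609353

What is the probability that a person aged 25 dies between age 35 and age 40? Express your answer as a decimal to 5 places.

We want 10|5q25 = (l_35 − l_40)/l_25.
This is the probability of reaching 35 but not 40, conditional on being alive at 25: (l_35 − l_40) / l_25.
= (663406 − 656287) / 677080 = 7119 / 677080 = 0.010514.

0.01051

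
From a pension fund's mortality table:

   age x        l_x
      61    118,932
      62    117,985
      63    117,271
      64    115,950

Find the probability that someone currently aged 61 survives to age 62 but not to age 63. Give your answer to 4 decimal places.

This is the probability of reaching 62 but not 63, conditional on being alive at 61: (l_62 − l_63) / l_61.
= (117,985 − 117,271) / 118,932 = 714 / 118,932 = 0.006003.

0.0060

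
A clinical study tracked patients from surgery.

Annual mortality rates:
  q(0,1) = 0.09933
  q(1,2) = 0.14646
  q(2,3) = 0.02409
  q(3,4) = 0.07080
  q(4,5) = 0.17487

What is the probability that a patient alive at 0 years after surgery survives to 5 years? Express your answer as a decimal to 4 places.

Chaining the interval survival probabilities: (1 − 0.09933) × (1 − 0.14646) × (1 − 0.02409) × (1 − 0.07080) × (1 − 0.17487).
= 0.90067 × 0.85354 × 0.97591 × 0.92920 × 0.82513 = 0.575216.

0.5752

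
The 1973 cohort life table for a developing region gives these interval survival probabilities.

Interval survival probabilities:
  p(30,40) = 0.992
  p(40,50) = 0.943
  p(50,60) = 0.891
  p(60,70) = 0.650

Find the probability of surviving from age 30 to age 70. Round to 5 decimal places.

0.54177

P(survive 30→70) = 0.992 × 0.943 × 0.891 × 0.650.
= 0.541769.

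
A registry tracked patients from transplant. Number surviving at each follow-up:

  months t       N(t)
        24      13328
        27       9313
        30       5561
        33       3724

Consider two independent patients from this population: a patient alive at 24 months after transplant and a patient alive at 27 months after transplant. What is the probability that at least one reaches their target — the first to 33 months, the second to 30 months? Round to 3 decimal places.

0.710

p₁ = N(33)/N(24) = 3724/13328 = 0.279412; p₂ = N(30)/N(27) = 5561/9313 = 0.597122.
P(at least one) = 1 − (1−p₁)(1−p₂) = 1 − 0.720588 × 0.402878 = 0.709691.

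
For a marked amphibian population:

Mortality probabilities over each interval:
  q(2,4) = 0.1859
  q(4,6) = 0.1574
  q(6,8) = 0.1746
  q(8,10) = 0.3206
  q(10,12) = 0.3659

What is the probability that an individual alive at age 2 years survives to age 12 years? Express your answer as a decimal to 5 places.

P(survive 2→12) = (1 − 0.1859) × (1 − 0.1574) × (1 − 0.1746) × (1 − 0.3206) × (1 − 0.3659).
= 0.8141 × 0.8426 × 0.8254 × 0.6794 × 0.6341 = 0.243920.

0.24392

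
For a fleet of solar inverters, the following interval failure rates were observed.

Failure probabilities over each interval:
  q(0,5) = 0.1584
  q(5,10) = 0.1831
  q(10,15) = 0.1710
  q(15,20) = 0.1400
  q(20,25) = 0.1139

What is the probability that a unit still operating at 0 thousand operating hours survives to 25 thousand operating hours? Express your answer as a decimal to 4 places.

Survival from 0 to 25 is the product of surviving each interval: (1 − 0.1584) × (1 − 0.1831) × (1 − 0.1710) × (1 − 0.1400) × (1 − 0.1139).
= 0.8416 × 0.8169 × 0.8290 × 0.8600 × 0.8861 = 0.434321.

0.4343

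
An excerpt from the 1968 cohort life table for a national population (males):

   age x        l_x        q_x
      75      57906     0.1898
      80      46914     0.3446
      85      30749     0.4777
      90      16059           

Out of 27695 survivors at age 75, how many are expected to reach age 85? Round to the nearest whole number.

The relevant probability is 30749/57906 = 0.531016.
Expected number = 27695 × 0.531016 = 14706.

14706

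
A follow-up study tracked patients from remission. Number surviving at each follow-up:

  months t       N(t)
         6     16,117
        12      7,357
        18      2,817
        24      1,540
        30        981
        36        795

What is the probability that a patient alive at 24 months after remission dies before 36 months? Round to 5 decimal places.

0.48377

P(die before 36 | alive at 24) = 1 − N(36)/N(24) = 1 − 795/1,540 = (745)/1,540 = 0.483766.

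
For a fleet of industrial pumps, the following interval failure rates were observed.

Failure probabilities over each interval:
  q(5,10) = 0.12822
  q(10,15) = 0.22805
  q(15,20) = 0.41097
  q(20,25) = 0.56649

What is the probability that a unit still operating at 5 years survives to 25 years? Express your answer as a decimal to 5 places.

0.17184

Chaining the interval survival probabilities: (1 − 0.12822) × (1 − 0.22805) × (1 − 0.41097) × (1 − 0.56649).
= 0.87178 × 0.77195 × 0.58903 × 0.43351 = 0.171843.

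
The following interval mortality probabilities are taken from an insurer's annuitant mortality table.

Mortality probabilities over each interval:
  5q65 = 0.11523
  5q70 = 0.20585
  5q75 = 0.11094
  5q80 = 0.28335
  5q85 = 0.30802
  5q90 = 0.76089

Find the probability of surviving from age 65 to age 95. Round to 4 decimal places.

The overall survival probability is (1 − 0.11523) × (1 − 0.20585) × (1 − 0.11094) × (1 − 0.28335) × (1 − 0.30802) × (1 − 0.76089).
= 0.88477 × 0.79415 × 0.88906 × 0.71665 × 0.69198 × 0.23911 = 0.074073.

0.0741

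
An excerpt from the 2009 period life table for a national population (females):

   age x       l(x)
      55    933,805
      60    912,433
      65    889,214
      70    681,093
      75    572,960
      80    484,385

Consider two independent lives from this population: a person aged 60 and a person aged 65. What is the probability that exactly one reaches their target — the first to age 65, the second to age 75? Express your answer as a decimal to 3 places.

0.363

p₁ = l(65)/l(60) = 889,214/912,433 = 0.974553; p₂ = l(75)/l(65) = 572,960/889,214 = 0.644344.
P(exactly one) = p₁(1−p₂) + (1−p₁)p₂ = 0.346606 + 0.016397 = 0.363002.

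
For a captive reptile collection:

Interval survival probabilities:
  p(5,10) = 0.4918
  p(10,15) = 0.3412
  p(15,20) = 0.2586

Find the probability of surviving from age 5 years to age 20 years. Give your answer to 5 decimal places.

Survival from 5 to 20 is the product of surviving each interval: 0.4918 × 0.3412 × 0.2586.
= 0.043394.

0.04339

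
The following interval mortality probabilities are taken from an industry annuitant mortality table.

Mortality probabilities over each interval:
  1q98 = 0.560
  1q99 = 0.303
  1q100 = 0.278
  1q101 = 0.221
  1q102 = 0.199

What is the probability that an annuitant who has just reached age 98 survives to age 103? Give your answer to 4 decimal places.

5p98 = (1 − 0.560) × (1 − 0.303) × (1 − 0.278) × (1 − 0.221) × (1 − 0.199).
= 0.440 × 0.697 × 0.722 × 0.779 × 0.801 = 0.138163.

0.1382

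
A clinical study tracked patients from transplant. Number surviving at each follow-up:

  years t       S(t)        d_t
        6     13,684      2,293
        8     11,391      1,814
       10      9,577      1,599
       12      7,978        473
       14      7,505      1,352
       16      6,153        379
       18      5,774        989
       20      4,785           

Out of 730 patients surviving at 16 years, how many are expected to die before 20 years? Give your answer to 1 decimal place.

The relevant probability is 1 − 4,785/6,153 = 0.222331.
Expected number = 730 × 0.222331 = 162.3.

162.3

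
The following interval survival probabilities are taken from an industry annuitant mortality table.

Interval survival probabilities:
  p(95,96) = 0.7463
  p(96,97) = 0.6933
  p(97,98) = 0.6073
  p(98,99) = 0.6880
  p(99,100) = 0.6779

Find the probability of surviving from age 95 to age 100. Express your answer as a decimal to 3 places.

0.147

Survival from 95 to 100 is the product of surviving each interval: 0.7463 × 0.6933 × 0.6073 × 0.6880 × 0.6779.
= 0.146552.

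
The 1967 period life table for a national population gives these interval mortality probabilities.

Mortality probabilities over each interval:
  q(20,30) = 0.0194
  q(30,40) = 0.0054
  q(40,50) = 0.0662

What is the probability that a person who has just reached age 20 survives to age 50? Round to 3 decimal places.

0.911

P(survive 20→50) = (1 − 0.0194) × (1 − 0.0054) × (1 − 0.0662).
= 0.9806 × 0.9946 × 0.9338 = 0.910740.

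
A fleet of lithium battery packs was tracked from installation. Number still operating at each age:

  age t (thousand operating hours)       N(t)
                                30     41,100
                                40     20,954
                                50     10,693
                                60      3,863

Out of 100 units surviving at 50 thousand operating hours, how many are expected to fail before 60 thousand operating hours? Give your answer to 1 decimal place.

63.9

The relevant probability is 1 − 3,863/10,693 = 0.638736.
Expected number = 100 × 0.638736 = 63.9.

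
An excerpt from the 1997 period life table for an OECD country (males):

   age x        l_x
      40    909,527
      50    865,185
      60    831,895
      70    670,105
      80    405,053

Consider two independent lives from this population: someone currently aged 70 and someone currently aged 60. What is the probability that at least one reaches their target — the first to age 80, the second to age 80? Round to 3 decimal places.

p₁ = l_80/l_70 = 405,053/670,105 = 0.604462; p₂ = l_80/l_60 = 405,053/831,895 = 0.486904.
P(at least one) = 1 − (1−p₁)(1−p₂) = 1 − 0.395538 × 0.513096 = 0.797051.

0.797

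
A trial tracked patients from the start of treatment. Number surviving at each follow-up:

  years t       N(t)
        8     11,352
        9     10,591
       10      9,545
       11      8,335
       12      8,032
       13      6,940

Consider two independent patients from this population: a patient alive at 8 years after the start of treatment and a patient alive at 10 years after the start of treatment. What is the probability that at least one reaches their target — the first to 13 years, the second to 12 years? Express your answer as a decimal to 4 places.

p₁ = N(13)/N(8) = 6,940/11,352 = 0.611346; p₂ = N(12)/N(10) = 8,032/9,545 = 0.841488.
P(at least one) = 1 − (1−p₁)(1−p₂) = 1 − 0.388654 × 0.158512 = 0.938394.

0.9384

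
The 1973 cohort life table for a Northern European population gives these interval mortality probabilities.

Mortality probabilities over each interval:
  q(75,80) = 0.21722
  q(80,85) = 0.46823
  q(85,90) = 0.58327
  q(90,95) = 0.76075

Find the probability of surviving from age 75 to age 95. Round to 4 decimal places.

Survival from 75 to 95 is the product of surviving each interval: (1 − 0.21722) × (1 − 0.46823) × (1 − 0.58327) × (1 − 0.76075).
= 0.78278 × 0.53177 × 0.41673 × 0.23925 = 0.041502.

0.0415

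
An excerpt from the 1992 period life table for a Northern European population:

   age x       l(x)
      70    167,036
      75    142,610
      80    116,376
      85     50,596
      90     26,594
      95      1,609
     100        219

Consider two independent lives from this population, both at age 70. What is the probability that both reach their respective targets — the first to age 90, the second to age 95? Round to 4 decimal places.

0.0015

p₁ = l(90)/l(70) = 26,594/167,036 = 0.159211; p₂ = l(95)/l(70) = 1,609/167,036 = 0.009633.
P(both) = p₁ × p₂ = 0.159211 × 0.009633 = 0.001534.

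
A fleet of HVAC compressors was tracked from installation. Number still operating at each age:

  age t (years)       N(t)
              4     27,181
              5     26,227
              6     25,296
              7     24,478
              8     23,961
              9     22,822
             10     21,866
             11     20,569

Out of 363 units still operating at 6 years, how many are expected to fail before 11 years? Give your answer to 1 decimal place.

67.8

The relevant probability is 1 − 20,569/25,296 = 0.186867.
Expected number = 363 × 0.186867 = 67.8.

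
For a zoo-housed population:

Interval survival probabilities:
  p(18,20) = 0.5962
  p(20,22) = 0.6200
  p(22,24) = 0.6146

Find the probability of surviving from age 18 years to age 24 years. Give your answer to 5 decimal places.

0.22718

The overall survival probability is 0.5962 × 0.6200 × 0.6146.
= 0.227183.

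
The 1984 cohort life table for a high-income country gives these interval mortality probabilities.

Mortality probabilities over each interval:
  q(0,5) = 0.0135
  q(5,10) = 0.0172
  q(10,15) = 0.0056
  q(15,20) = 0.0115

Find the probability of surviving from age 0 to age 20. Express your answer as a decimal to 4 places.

P(survive 0→20) = (1 − 0.0135) × (1 − 0.0172) × (1 − 0.0056) × (1 − 0.0115).
= 0.9865 × 0.9828 × 0.9944 × 0.9885 = 0.953016.

0.9530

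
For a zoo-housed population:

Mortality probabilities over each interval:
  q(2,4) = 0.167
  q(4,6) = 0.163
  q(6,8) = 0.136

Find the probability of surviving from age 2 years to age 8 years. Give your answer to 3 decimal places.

The overall survival probability is (1 − 0.167) × (1 − 0.163) × (1 − 0.136).
= 0.833 × 0.837 × 0.864 = 0.602399.

0.602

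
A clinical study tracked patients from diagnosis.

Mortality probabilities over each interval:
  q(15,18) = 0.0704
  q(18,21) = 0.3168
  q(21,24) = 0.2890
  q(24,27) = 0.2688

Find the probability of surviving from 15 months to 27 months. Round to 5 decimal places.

0.33018

The overall survival probability is (1 − 0.0704) × (1 − 0.3168) × (1 − 0.2890) × (1 − 0.2688).
= 0.9296 × 0.6832 × 0.7110 × 0.7312 = 0.330179.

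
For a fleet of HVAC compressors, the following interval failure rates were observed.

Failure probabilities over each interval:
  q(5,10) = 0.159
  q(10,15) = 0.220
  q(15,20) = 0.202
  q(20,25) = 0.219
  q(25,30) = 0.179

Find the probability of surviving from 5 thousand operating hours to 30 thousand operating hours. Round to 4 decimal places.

The overall survival probability is (1 − 0.159) × (1 − 0.220) × (1 − 0.202) × (1 − 0.219) × (1 − 0.179).
= 0.841 × 0.780 × 0.798 × 0.781 × 0.821 = 0.335651.

0.3357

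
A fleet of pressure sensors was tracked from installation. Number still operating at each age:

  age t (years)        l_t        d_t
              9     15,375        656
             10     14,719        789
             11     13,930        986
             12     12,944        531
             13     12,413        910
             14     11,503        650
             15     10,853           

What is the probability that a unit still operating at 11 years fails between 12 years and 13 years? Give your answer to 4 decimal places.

This is the probability of reaching 12 but not 13, conditional on being operational at 11: (l_12 − l_13) / l_11.
= (12,944 − 12,413) / 13,930 = 531 / 13,930 = 0.038119.

0.0381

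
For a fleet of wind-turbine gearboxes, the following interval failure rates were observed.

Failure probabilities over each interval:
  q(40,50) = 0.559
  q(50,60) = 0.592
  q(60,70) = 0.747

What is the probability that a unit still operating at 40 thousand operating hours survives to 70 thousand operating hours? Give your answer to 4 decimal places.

0.0455

Chaining the interval survival probabilities: (1 − 0.559) × (1 − 0.592) × (1 − 0.747).
= 0.441 × 0.408 × 0.253 = 0.045522.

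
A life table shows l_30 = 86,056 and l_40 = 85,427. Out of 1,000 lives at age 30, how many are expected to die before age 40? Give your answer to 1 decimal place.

7.3

The relevant probability is 1 − 85,427/86,056 = 0.007309.
Expected number = 1,000 × 0.007309 = 7.3.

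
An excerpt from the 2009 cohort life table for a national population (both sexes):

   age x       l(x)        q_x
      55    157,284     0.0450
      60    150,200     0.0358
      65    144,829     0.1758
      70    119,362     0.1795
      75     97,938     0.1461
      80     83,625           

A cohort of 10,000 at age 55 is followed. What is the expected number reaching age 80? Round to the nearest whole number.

The relevant probability is 83,625/157,284 = 0.531682.
Expected number = 10,000 × 0.531682 = 5317.

5317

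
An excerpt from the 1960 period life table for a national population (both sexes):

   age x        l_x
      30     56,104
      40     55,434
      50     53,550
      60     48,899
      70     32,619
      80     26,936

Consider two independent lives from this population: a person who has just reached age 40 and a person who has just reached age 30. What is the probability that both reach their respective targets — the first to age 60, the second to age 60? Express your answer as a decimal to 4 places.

0.7688

p₁ = l_60/l_40 = 48,899/55,434 = 0.882112; p₂ = l_60/l_30 = 48,899/56,104 = 0.871578.
P(both) = p₁ × p₂ = 0.882112 × 0.871578 = 0.768829.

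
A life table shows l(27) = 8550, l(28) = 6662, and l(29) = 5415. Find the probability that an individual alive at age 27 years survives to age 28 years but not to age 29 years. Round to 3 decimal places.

0.146

This is the probability of reaching 28 but not 29, conditional on being alive at 27: (l(28) − l(29)) / l(27).
= (6662 − 5415) / 8550 = 1247 / 8550 = 0.145848.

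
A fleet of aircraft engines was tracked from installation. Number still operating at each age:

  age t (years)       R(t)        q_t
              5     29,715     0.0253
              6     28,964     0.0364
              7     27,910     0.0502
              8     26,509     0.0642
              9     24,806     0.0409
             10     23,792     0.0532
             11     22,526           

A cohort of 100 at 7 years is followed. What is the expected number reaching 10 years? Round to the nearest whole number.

85

The relevant probability is 23,792/27,910 = 0.852454.
Expected number = 100 × 0.852454 = 85.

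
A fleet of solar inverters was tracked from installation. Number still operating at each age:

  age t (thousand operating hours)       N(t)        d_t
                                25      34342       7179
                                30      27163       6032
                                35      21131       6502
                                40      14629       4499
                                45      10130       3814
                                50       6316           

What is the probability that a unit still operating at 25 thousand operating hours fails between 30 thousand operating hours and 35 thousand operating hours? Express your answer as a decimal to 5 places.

0.17564

This is the probability of reaching 30 but not 35, conditional on being operational at 25: (N(30) − N(35)) / N(25).
= (27163 − 21131) / 34342 = 6032 / 34342 = 0.175645.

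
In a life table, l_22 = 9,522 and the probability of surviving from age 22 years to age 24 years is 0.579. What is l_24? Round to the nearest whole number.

l_24 = l_22 × p = 9,522 × 0.579 = 5513.

5513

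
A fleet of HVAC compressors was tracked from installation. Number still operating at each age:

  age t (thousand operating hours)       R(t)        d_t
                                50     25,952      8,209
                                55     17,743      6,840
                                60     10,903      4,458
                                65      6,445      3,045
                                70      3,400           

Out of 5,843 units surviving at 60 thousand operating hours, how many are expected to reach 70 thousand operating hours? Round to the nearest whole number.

1822

The relevant probability is 3,400/10,903 = 0.311841.
Expected number = 5,843 × 0.311841 = 1822.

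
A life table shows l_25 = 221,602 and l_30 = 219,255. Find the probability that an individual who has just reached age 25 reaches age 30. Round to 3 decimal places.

0.989

We want 5p25 = l_30/l_25.
The conditional survival probability is l_30/l_25 = 219,255/221,602 = 0.989409.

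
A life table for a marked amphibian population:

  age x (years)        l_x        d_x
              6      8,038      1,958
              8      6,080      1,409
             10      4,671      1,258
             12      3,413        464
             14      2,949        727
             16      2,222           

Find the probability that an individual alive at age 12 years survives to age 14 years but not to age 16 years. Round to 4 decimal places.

This is the probability of reaching 14 but not 16, conditional on being alive at 12: (l_14 − l_16) / l_12.
= (2,949 − 2,222) / 3,413 = 727 / 3,413 = 0.213009.

0.2130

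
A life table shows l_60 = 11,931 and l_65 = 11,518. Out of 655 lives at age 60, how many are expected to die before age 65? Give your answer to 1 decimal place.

The relevant probability is 1 − 11,518/11,931 = 0.034616.
Expected number = 655 × 0.034616 = 22.7.

22.7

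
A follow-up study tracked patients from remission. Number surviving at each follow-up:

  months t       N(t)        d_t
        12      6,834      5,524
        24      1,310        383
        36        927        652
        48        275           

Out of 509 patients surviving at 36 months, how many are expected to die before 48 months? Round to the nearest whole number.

The relevant probability is 1 − 275/927 = 0.703344.
Expected number = 509 × 0.703344 = 358.

358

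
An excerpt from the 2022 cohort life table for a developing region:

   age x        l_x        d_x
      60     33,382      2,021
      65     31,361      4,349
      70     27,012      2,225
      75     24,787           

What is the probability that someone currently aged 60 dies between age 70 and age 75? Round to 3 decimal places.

This is the probability of reaching 70 but not 75, conditional on being alive at 60: (l_70 − l_75) / l_60.
= (27,012 − 24,787) / 33,382 = 2,225 / 33,382 = 0.066653.

0.067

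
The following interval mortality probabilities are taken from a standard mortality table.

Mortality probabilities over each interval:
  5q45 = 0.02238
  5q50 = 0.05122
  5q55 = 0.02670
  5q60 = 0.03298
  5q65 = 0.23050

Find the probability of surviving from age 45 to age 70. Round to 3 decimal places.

0.672

Chaining the interval survival probabilities: (1 − 0.02238) × (1 − 0.05122) × (1 − 0.02670) × (1 − 0.03298) × (1 − 0.23050).
= 0.97762 × 0.94878 × 0.97330 × 0.96702 × 0.76950 = 0.671779.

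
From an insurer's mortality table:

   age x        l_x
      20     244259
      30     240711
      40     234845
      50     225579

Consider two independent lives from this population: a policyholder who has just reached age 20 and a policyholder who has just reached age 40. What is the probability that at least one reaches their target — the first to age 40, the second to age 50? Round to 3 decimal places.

p₁ = l_40/l_20 = 234845/244259 = 0.961459; p₂ = l_50/l_40 = 225579/234845 = 0.960544.
P(at least one) = 1 − (1−p₁)(1−p₂) = 1 − 0.038541 × 0.039456 = 0.998479.

0.998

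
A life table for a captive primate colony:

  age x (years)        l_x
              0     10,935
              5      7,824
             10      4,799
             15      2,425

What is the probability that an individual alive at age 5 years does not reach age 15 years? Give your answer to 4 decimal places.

P(die before 15 | alive at 5) = 1 − l_15/l_5 = 1 − 2,425/7,824 = (5,399)/7,824 = 0.690056.

0.6901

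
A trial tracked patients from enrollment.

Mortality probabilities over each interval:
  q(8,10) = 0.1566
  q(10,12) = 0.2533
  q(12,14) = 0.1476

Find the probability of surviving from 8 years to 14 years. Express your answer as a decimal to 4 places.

P(survive 8→14) = (1 − 0.1566) × (1 − 0.2533) × (1 − 0.1476).
= 0.8434 × 0.7467 × 0.8524 = 0.536813.

0.5368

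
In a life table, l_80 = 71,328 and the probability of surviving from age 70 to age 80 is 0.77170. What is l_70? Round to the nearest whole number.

l_70 = l_80 / p = 71,328 / 0.77170 = 92430.

92430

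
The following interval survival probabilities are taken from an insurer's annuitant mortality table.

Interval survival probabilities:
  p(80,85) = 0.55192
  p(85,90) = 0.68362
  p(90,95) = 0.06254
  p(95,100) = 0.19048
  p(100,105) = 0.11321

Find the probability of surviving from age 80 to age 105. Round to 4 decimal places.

The overall survival probability is 0.55192 × 0.68362 × 0.06254 × 0.19048 × 0.11321.
= 0.000509.

0.0005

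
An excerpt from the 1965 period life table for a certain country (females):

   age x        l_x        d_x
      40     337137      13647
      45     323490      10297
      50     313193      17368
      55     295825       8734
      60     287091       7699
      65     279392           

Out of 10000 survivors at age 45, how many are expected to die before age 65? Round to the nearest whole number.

1363

The relevant probability is 1 − 279392/323490 = 0.136320.
Expected number = 10000 × 0.136320 = 1363.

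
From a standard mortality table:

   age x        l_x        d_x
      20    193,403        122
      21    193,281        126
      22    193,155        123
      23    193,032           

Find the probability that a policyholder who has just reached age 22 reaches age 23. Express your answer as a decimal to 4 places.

0.9994

The conditional survival probability is l_23/l_22 = 193,032/193,155 = 0.999363.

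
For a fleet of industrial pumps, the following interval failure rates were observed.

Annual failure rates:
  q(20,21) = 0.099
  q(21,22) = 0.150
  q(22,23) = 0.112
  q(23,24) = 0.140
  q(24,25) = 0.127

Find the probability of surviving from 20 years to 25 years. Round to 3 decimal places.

0.511

Survival from 20 to 25 is the product of surviving each interval: (1 − 0.099) × (1 − 0.150) × (1 − 0.112) × (1 − 0.140) × (1 − 0.127).
= 0.901 × 0.850 × 0.888 × 0.860 × 0.873 = 0.510587.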